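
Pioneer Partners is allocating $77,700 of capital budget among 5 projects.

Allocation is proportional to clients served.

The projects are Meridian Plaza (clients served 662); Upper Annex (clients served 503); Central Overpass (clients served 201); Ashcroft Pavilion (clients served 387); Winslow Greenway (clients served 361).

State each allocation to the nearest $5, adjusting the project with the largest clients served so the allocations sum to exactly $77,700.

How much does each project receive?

Sum of clients served: 2,114.
Unrounded shares: Meridian Plaza 662/2,114 × $77,700 = 24,331.79; Upper Annex 503/2,114 × $77,700 = 18,487.75; Central Overpass 201/2,114 × $77,700 = 7,387.75; Ashcroft Pavilion 387/2,114 × $77,700 = 14,224.17; Winslow Greenway 361/2,114 × $77,700 = 13,268.54.
At nearest $5: Meridian Plaza $24,330; Upper Annex $18,490; Central Overpass $7,390; Ashcroft Pavilion $14,225; Winslow Greenway $13,270. Sum = $77,705.
Difference $77,700 − $77,705 = −$5 applied to largest clients served (Meridian Plaza): Meridian Plaza becomes $24,325.

Meridian Plaza: $24,325 | Upper Annex: $18,490 | Central Overpass: $7,390 | Ashcroft Pavilion: $14,225 | Winslow Greenway: $13,270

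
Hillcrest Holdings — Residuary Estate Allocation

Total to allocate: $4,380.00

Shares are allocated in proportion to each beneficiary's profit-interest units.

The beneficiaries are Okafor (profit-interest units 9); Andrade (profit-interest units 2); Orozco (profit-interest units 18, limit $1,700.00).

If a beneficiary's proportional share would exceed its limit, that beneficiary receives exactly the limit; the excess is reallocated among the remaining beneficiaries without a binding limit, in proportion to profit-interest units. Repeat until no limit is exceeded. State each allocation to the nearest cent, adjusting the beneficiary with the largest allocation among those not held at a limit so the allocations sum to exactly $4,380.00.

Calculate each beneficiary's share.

Total profit-interest units = 29.
Proportional shares (ignoring caps): Okafor 1,359.3103; Andrade 302.0690; Orozco 2,718.6207.
Cap binds for Orozco ($1,700.00); remaining pool $2,680.00 reallocated over remaining profit-interest units 11.
Redistributed shares: Okafor 2,192.7273 → $2,192.73; Andrade 487.2727 → $487.27.

Okafor: $2,192.73; Andrade: $487.27; Orozco: $1,700.00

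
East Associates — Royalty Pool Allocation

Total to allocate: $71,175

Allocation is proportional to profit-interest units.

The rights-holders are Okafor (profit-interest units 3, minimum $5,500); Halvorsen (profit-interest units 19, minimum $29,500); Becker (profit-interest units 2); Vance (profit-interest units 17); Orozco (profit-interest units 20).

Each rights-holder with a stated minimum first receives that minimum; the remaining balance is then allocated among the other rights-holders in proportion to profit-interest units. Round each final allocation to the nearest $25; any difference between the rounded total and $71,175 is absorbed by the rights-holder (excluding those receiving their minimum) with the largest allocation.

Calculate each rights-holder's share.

Okafor: $5,500 | Halvorsen: $29,500 | Becker: $1,850 | Vance: $15,775 | Orozco: $18,550

Minimums first: Okafor $5,500; Halvorsen $29,500. Remaining pool $36,175.
Remaining pool split over remaining profit-interest units 39: Becker 1,855.13 → $1,850; Vance 15,768.59 → $15,775; Orozco 18,551.28 → $18,550.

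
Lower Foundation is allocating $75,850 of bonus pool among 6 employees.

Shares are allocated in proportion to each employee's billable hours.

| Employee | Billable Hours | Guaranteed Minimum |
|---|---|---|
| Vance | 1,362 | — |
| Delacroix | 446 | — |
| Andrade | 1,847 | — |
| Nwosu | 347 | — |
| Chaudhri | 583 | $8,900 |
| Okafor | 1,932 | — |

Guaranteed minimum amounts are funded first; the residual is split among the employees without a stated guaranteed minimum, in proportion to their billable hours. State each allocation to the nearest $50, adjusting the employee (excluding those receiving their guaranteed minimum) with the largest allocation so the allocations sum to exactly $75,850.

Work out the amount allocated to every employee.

Minimums first: Chaudhri $8,900. Remaining pool $66,950.
Remaining pool split over remaining billable hours 5,934: Vance 15,366.68 → $15,350; Delacroix 5,031.97 → $5,050; Andrade 20,838.67 → $20,850; Nwosu 3,915.01 → $3,900; Okafor 21,797.67 → $21,800.

Vance: $15,350 | Delacroix: $5,050 | Andrade: $20,850 | Nwosu: $3,900 | Chaudhri: $8,900 | Okafor: $21,800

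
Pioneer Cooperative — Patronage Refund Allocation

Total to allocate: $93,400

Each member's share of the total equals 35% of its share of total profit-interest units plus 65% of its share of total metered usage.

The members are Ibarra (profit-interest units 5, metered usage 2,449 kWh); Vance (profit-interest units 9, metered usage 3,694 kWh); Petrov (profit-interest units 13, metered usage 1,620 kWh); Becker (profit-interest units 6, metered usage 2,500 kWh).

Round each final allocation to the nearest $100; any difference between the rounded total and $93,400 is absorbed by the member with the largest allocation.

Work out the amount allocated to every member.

Ibarra: $19,400 | Vance: $30,800 | Petrov: $22,500 | Becker: $20,700

Totals — profit-interest units 33, metered usage 10,263.
Combined weights (35% profit-interest units + 65% metered usage): Ibarra 0.2081; Vance 0.3294; Petrov 0.2405; Becker 0.2220.
Unrounded shares: Ibarra 19,439.90; Vance 30,767.03; Petrov 22,460.87; Becker 20,732.20.
Rounded to nearest $100: Ibarra $19,400; Vance $30,800; Petrov $22,500; Becker $20,700. Sum = $93,400.
Rounded total matches; no reconciliation needed.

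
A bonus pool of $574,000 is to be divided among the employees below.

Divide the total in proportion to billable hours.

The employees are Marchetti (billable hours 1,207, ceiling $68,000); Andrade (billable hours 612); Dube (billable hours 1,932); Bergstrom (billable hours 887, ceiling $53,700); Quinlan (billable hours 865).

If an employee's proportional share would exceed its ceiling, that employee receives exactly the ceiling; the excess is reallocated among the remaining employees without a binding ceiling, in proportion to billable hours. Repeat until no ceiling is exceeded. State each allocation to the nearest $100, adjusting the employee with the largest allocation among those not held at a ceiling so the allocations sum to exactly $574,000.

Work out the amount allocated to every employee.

Marchetti: $68,000 | Andrade: $81,200 | Dube: $256,300 | Bergstrom: $53,700 | Quinlan: $114,800

Total billable hours = 5,503.
Pro-rata shares before constraints: Marchetti 125,898.24; Andrade 63,835.73; Dube 201,520.63; Bergstrom 92,520.08; Quinlan 90,225.33.
Held at cap: Marchetti ($68,000), Bergstrom ($53,700); residual $452,300 reallocated over remaining billable hours 3,409.
Remaining shares: Andrade 81,199.06 → $81,200; Dube 256,334.29 → $256,300; Quinlan 114,766.65 → $114,800.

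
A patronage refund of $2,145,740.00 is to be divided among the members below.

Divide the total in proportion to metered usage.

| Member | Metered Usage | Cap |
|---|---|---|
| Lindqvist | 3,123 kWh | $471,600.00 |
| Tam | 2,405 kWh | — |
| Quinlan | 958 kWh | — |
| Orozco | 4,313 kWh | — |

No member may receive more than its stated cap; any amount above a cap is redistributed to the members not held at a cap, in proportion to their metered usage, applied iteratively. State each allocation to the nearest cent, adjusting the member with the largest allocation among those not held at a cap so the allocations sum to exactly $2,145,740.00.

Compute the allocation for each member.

Metered usage total: 10,799.
Pro-rata shares before constraints: Lindqvist 620,533.9402; Tam 477,868.7564; Quinlan 190,352.7104; Orozco 856,984.5930.
Held at cap: Lindqvist ($471,600.00); residual $1,674,140.00 reallocated over remaining metered usage 7,676.
Shares after redistribution: Tam 524,531.8786 → $524,531.88; Quinlan 208,940.3491 → $208,940.35; Orozco 940,667.7723 → $940,667.77.

Lindqvist: $471,600.00 · Tam: $524,531.88 · Quinlan: $208,940.35 · Orozco: $940,667.77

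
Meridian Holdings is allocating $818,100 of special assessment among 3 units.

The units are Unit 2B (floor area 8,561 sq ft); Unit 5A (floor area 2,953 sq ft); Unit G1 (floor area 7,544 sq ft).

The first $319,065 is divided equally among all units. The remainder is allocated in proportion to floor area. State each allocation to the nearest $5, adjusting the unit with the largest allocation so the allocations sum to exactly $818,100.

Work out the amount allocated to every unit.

Unit 2B: $330,525; Unit 5A: $183,680; Unit G1: $303,895

$319,065 shared equally gives $106,355 per unit.
Remainder $499,035 by floor area (total 19,058): Unit 2B 224,170.36 → $224,170; Unit 5A 77,324.50 → $77,325; Unit G1 197,540.14 → $197,540.
Totals: Unit 2B $106,355 + $224,170 = $330,525; Unit 5A $106,355 + $77,325 = $183,680; Unit G1 $106,355 + $197,540 = $303,895.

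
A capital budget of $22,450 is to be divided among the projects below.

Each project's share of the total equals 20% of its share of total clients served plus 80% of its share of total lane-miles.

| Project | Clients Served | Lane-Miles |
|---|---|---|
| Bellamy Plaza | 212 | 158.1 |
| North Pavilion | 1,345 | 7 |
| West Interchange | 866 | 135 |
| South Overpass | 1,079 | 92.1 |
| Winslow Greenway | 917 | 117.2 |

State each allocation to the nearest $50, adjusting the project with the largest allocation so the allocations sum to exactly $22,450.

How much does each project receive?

Bellamy Plaza: $5,800; North Pavilion: $1,600; West Interchange: $5,650; South Overpass: $4,350; Winslow Greenway: $5,050

Clients served total 4,419; lane-miles total 509.4.
Composite weights (20% clients served + 80% lane-miles): Bellamy Plaza 0.2579; North Pavilion 0.0719; West Interchange 0.2512; South Overpass 0.1935; Winslow Greenway 0.2256.
Proportional shares: Bellamy Plaza 5,789.56; North Pavilion 1,613.41; West Interchange 5,639.63; South Overpass 4,343.52; Winslow Greenway 5,063.87.
Rounded to nearest $50: Bellamy Plaza $5,800; North Pavilion $1,600; West Interchange $5,650; South Overpass $4,350; Winslow Greenway $5,050. Sum = $22,450.
No rounding difference to absorb.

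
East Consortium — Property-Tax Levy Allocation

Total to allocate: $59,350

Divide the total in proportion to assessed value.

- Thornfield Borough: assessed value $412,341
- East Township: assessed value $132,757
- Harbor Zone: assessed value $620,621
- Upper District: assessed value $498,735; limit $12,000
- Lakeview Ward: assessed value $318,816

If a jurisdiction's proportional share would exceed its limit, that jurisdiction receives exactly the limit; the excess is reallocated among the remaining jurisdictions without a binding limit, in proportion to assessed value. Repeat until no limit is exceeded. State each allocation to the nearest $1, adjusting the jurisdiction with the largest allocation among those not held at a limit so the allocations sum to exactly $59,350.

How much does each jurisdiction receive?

Thornfield Borough: $13,152 | East Township: $4,234 | Harbor Zone: $19,795 | Upper District: $12,000 | Lakeview Ward: $10,169

Assessed value total: 1,983,270.
Pro-rata shares before constraints: Thornfield Borough 12,339.44; East Township 3,972.80; Harbor Zone 18,572.29; Upper District 14,924.81; Lakeview Ward 9,540.67.
Held at cap: Upper District ($12,000); balance $47,350 reallocated over remaining assessed value 1,484,535.
Remaining shares: Thornfield Borough 13,151.83 → $13,152; East Township 4,234.35 → $4,234; Harbor Zone 19,795.02 → $19,795; Lakeview Ward 10,168.80 → $10,169.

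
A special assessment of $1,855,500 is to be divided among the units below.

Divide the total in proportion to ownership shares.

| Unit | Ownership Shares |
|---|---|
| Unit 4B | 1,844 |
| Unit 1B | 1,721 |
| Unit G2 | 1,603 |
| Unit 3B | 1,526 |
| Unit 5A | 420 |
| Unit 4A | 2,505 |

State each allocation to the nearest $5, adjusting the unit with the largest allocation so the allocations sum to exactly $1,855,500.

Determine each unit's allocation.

Total ownership shares = 9,619.
Proportional shares: Unit 4B 1,844/9,619 × $1,855,500 = 355,706.62; Unit 1B 1,721/9,619 × $1,855,500 = 331,979.99; Unit G2 1,603/9,619 × $1,855,500 = 309,217.85; Unit 3B 1,526/9,619 × $1,855,500 = 294,364.59; Unit 5A 420/9,619 × $1,855,500 = 81,017.78; Unit 4A 2,505/9,619 × $1,855,500 = 483,213.17.
At nearest $5: Unit 4B $355,705; Unit 1B $331,980; Unit G2 $309,220; Unit 3B $294,365; Unit 5A $81,020; Unit 4A $483,215. Sum = $1,855,505.
Difference $1,855,500 − $1,855,505 = −$5 applied to largest allocation (Unit 4A): Unit 4A becomes $483,210.

Unit 4B: $355,705 | Unit 1B: $331,980 | Unit G2: $309,220 | Unit 3B: $294,365 | Unit 5A: $81,020 | Unit 4A: $483,210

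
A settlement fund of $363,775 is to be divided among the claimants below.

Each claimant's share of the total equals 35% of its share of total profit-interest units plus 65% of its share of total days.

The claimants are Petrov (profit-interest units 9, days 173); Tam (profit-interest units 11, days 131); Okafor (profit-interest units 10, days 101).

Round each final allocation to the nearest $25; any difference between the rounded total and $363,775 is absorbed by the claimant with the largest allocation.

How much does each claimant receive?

Totals — profit-interest units 30, days 405.
Composite weights (35% profit-interest units + 65% days): Petrov 0.3827; Tam 0.3386; Okafor 0.2788.
Pro-rata amounts: Petrov 139,200.08; Tam 123,167.03; Okafor 101,407.90.
At nearest $25: Petrov $139,200; Tam $123,175; Okafor $101,400. Sum = $363,775.
Sum already equals the total — no adjustment.

Petrov: $139,200 | Tam: $123,175 | Okafor: $101,400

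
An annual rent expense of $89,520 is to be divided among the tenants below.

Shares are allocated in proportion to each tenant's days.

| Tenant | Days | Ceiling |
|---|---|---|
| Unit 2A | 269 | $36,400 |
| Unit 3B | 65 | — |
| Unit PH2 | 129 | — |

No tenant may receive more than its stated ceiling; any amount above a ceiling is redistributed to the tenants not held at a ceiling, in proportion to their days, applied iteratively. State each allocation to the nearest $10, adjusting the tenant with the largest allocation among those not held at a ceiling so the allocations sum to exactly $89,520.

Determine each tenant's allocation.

Unit 2A: $36,400 · Unit 3B: $17,800 · Unit PH2: $35,320

Days total: 463.
Pro-rata shares before constraints: Unit 2A 52,010.54; Unit 3B 12,567.60; Unit PH2 24,941.86.
Held at cap: Unit 2A ($36,400); residual $53,120 reallocated over remaining days 194.
Remaining shares: Unit 3B 17,797.94 → $17,800; Unit PH2 35,322.06 → $35,320.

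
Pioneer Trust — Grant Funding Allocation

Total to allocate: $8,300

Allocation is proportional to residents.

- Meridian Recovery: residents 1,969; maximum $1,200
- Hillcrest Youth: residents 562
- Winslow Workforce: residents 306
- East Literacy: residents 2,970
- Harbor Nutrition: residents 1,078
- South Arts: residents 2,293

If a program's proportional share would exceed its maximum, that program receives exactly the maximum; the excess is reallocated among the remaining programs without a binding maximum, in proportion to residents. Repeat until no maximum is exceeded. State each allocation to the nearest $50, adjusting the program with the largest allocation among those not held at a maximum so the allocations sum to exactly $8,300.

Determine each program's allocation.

Combined residents = 9,178.
Unconstrained shares: Meridian Recovery 1,780.64; Hillcrest Youth 508.24; Winslow Workforce 276.73; East Literacy 2,685.88; Harbor Nutrition 974.87; South Arts 2,073.64.
Capped: Meridian Recovery ($1,200); residual $7,100 reallocated over remaining residents 7,209.
Remaining shares: Hillcrest Youth 553.50 → $550; Winslow Workforce 301.37 → $300; East Literacy 2,925.09 → $2,950; Harbor Nutrition 1,061.70 → $1,050; South Arts 2,258.33 → $2,250.

Meridian Recovery: $1,200 · Hillcrest Youth: $550 · Winslow Workforce: $300 · East Literacy: $2,950 · Harbor Nutrition: $1,050 · South Arts: $2,250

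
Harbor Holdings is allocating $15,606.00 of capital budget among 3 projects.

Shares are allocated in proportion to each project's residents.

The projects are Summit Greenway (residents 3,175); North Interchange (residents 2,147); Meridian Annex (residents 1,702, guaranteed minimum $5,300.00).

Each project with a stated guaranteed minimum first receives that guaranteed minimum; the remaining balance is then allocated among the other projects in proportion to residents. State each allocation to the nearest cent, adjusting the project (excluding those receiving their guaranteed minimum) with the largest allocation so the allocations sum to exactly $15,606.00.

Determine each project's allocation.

Fund the minimums — Meridian Annex $5,300.00. Residual $10,306.00.
Residual split over remaining residents 5,322: Summit Greenway 6,148.3559 → $6,148.36; North Interchange 4,157.6441 → $4,157.64.

Summit Greenway: $6,148.36; North Interchange: $4,157.64; Meridian Annex: $5,300.00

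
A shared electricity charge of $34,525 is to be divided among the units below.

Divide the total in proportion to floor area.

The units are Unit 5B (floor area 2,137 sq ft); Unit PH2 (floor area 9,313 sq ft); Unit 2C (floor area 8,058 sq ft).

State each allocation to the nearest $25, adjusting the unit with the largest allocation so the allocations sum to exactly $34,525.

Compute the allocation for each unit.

Unit 5B: $3,775; Unit PH2: $16,500; Unit 2C: $14,250

Total floor area = 19,508.
Raw shares: Unit 5B 2,137/19,508 × $34,525 = 3,782.03; Unit PH2 9,313/19,508 × $34,525 = 16,482.02; Unit 2C 8,058/19,508 × $34,525 = 14,260.94.
After rounding ($25): Unit 5B $3,775; Unit PH2 $16,475; Unit 2C $14,250. Sum = $34,500.
Difference $34,525 − $34,500 = +$25 applied to largest allocation (Unit PH2): Unit PH2 becomes $16,500.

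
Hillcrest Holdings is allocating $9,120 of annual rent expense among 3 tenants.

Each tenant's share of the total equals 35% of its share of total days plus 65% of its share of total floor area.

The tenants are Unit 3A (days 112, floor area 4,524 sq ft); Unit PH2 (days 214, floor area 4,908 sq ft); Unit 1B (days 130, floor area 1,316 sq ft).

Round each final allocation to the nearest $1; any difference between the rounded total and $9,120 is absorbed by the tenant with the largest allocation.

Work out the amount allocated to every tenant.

Unit 3A: $3,279; Unit PH2: $4,205; Unit 1B: $1,636

Totals — days 456, floor area 10,748.
Composite weights (35% days + 65% floor area): Unit 3A 0.3596; Unit PH2 0.4611; Unit 1B 0.1794.
Pro-rata amounts: Unit 3A 3,279.19; Unit PH2 4,204.98; Unit 1B 1,635.83.
After rounding ($1): Unit 3A $3,279; Unit PH2 $4,205; Unit 1B $1,636. Sum = $9,120.
No rounding difference to absorb.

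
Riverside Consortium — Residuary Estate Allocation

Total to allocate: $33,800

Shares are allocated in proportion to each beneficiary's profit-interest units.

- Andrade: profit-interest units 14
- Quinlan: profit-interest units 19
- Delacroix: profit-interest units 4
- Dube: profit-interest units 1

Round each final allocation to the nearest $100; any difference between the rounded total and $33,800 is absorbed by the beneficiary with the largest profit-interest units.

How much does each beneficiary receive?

Total profit-interest units = 38.
Raw shares: Andrade 14/38 × $33,800 = 12,452.63; Quinlan 19/38 × $33,800 = 16,900.00; Delacroix 4/38 × $33,800 = 3,557.89; Dube 1/38 × $33,800 = 889.47.
Rounded to nearest $100: Andrade $12,500; Quinlan $16,900; Delacroix $3,600; Dube $900. Sum = $33,900.
Difference $33,800 − $33,900 = −$100 applied to largest profit-interest units (Quinlan): Quinlan becomes $16,800.

Andrade: $12,500 · Quinlan: $16,800 · Delacroix: $3,600 · Dube: $900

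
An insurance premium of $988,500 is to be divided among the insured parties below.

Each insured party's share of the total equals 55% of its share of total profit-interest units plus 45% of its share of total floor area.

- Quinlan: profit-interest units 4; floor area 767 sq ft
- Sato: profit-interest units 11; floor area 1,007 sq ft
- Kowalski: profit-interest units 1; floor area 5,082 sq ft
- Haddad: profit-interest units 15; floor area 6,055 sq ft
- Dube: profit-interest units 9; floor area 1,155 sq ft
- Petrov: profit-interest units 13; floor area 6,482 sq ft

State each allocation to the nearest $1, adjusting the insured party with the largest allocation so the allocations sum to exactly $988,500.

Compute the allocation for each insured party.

Quinlan: $57,636 | Sato: $134,638 | Kowalski: $120,274 | Haddad: $284,949 | Dube: $117,326 | Petrov: $273,677

Profit-interest units total 53; floor area total 20,548.
Composite weights (55% profit-interest units + 45% floor area): Quinlan 0.0583; Sato 0.1362; Kowalski 0.1217; Haddad 0.2883; Dube 0.1187; Petrov 0.2769.
Raw shares: Quinlan 57,636.16; Sato 134,637.84; Kowalski 120,273.62; Haddad 284,949.48; Dube 117,325.72; Petrov 273,677.18.
After rounding ($1): Quinlan $57,636; Sato $134,638; Kowalski $120,274; Haddad $284,949; Dube $117,326; Petrov $273,677. Sum = $988,500.
Sum already equals the total — no adjustment.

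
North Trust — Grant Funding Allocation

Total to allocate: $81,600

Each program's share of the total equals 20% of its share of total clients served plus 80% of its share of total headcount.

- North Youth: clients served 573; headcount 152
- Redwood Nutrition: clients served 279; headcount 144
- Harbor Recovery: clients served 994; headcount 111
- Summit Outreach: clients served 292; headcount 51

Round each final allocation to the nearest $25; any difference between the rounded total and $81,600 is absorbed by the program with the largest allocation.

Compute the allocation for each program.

North Youth: $26,050 | Redwood Nutrition: $22,650 | Harbor Recovery: $23,400 | Summit Outreach: $9,500

Totals — clients served 2,138, headcount 458.
Composite weights (20% clients served + 80% headcount): North Youth 0.3191; Redwood Nutrition 0.2776; Harbor Recovery 0.2869; Summit Outreach 0.1164.
Proportional shares: North Youth 26,038.86; Redwood Nutrition 22,654.41; Harbor Recovery 23,408.64; Summit Outreach 9,498.09.
At nearest $25: North Youth $26,050; Redwood Nutrition $22,650; Harbor Recovery $23,400; Summit Outreach $9,500. Sum = $81,600.
Rounded total matches; no reconciliation needed.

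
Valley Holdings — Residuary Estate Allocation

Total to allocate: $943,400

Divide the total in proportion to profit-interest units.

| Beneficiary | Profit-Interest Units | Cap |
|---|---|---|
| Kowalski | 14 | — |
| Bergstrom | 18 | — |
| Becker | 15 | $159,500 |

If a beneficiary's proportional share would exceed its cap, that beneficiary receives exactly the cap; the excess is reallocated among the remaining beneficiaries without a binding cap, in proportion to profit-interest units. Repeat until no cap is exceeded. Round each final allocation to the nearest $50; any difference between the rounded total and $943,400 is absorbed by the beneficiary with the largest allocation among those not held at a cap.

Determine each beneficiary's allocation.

Kowalski: $342,950; Bergstrom: $440,950; Becker: $159,500

Combined profit-interest units = 47.
Proportional shares (ignoring caps): Kowalski 281,012.77; Bergstrom 361,302.13; Becker 301,085.11.
Cap binds for Becker ($159,500); remaining pool $783,900 reallocated over remaining profit-interest units 32.
Redistributed shares: Kowalski 342,956.25 → $342,950; Bergstrom 440,943.75 → $440,950.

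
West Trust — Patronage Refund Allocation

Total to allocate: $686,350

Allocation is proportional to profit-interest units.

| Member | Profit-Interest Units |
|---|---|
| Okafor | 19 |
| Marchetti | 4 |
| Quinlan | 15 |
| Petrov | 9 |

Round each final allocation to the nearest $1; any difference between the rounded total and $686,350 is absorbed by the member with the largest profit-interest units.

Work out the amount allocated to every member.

Okafor: $277,460; Marchetti: $58,413; Quinlan: $219,048; Petrov: $131,429

Total profit-interest units = 47.
Proportional shares: Okafor 19/47 × $686,350 = 277,460.64; Marchetti 4/47 × $686,350 = 58,412.77; Quinlan 15/47 × $686,350 = 219,047.87; Petrov 9/47 × $686,350 = 131,428.72.
After rounding ($1): Okafor $277,461; Marchetti $58,413; Quinlan $219,048; Petrov $131,429. Sum = $686,351.
Difference $686,350 − $686,351 = −$1 applied to largest profit-interest units (Okafor): Okafor becomes $277,460.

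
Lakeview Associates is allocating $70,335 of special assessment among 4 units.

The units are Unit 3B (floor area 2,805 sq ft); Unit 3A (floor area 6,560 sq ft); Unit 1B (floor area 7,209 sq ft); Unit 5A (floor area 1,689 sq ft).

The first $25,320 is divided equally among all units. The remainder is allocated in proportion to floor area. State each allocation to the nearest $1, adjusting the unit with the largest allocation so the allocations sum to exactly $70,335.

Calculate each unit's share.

First tranche $25,320 split equally: $6,330 each.
Remainder $45,015 by floor area (total 18,263): Unit 3B 6,913.82 → $6,914; Unit 3A 16,169.22 → $16,169; Unit 1B 17,768.88 → $17,769; Unit 5A 4,163.08 → $4,163.
Totals: Unit 3B $6,330 + $6,914 = $13,244; Unit 3A $6,330 + $16,169 = $22,499; Unit 1B $6,330 + $17,769 = $24,099; Unit 5A $6,330 + $4,163 = $10,493.

Unit 3B: $13,244; Unit 3A: $22,499; Unit 1B: $24,099; Unit 5A: $10,493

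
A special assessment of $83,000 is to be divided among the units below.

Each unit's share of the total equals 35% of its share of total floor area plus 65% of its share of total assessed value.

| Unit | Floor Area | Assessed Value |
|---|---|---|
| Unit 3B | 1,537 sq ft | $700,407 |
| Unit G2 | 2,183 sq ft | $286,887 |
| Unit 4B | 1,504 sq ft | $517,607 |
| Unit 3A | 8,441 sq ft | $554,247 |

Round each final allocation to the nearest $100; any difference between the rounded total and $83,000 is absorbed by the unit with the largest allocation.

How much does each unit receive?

Unit 3B: $21,600 | Unit G2: $12,200 | Unit 4B: $16,800 | Unit 3A: $32,400

Totals — floor area 13,665, assessed value 2,059,148.
Composite weights (35% floor area + 65% assessed value): Unit 3B 0.2605; Unit G2 0.1465; Unit 4B 0.2019; Unit 3A 0.3912.
Unrounded shares: Unit 3B 21,618.23; Unit G2 12,157.26; Unit 4B 16,758.69; Unit 3A 32,465.82.
After rounding ($100): Unit 3B $21,600; Unit G2 $12,200; Unit 4B $16,800; Unit 3A $32,500. Sum = $83,100.
Difference $83,000 − $83,100 = −$100 applied to largest allocation (Unit 3A): Unit 3A becomes $32,400.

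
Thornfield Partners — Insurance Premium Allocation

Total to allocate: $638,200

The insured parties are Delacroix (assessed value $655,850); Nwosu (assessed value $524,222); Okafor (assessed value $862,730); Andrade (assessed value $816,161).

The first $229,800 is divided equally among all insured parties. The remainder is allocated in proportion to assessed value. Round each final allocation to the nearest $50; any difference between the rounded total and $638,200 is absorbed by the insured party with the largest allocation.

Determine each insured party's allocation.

Delacroix: $151,150 | Nwosu: $132,350 | Okafor: $180,650 | Andrade: $174,050

Equal tier: $229,800 ÷ 4 = $57,450 apiece.
Remainder $408,400 by assessed value (total 2,858,963): Delacroix 93,687.52 → $93,700; Nwosu 74,884.59 → $74,900; Okafor 123,240.12 → $123,250; Andrade 116,587.78 → $116,600.
Rounding difference −$50 on remainder applied to Okafor.
Totals: Delacroix $57,450 + $93,700 = $151,150; Nwosu $57,450 + $74,900 = $132,350; Okafor $57,450 + $123,200 = $180,650; Andrade $57,450 + $116,600 = $174,050.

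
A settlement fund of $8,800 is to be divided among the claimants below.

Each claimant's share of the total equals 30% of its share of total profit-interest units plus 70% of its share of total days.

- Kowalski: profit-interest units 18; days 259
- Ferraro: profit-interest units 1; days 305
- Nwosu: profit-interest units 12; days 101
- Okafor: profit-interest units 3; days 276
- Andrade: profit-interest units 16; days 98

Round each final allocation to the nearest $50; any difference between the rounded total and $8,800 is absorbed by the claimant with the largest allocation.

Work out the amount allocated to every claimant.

Totals — profit-interest units 50, days 1,039.
Combined weights (30% profit-interest units + 70% days): Kowalski 0.2825; Ferraro 0.2115; Nwosu 0.1400; Okafor 0.2039; Andrade 0.1620.
Unrounded shares: Kowalski 2,485.95; Ferraro 1,861.08; Nwosu 1,232.41; Okafor 1,794.74; Andrade 1,425.82.
At nearest $50: Kowalski $2,500; Ferraro $1,850; Nwosu $1,250; Okafor $1,800; Andrade $1,450. Sum = $8,850.
Difference $8,800 − $8,850 = −$50 applied to largest allocation (Kowalski): Kowalski becomes $2,450.

Kowalski: $2,450 · Ferraro: $1,850 · Nwosu: $1,250 · Okafor: $1,800 · Andrade: $1,450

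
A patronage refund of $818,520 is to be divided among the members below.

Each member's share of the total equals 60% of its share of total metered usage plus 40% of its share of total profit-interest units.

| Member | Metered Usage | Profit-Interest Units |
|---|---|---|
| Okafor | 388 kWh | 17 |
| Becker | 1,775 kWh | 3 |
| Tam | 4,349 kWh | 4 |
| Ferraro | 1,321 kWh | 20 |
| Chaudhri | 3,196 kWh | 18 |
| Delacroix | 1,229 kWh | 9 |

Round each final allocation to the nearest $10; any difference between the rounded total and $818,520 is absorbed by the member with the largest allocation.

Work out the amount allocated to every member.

Metered usage total 12,258; profit-interest units total 71.
Composite weights (60% metered usage + 40% profit-interest units): Okafor 0.1148; Becker 0.1038; Tam 0.2354; Ferraro 0.1773; Chaudhri 0.2578; Delacroix 0.1109.
Raw shares: Okafor 93,938.53; Becker 84,948.83; Tam 192,686.51; Ferraro 145,152.96; Chaudhri 211,051.34; Delacroix 90,741.83.
Rounded to nearest $10: Okafor $93,940; Becker $84,950; Tam $192,690; Ferraro $145,150; Chaudhri $211,050; Delacroix $90,740. Sum = $818,520.
Sum already equals the total — no adjustment.

Okafor: $93,940 · Becker: $84,950 · Tam: $192,690 · Ferraro: $145,150 · Chaudhri: $211,050 · Delacroix: $90,740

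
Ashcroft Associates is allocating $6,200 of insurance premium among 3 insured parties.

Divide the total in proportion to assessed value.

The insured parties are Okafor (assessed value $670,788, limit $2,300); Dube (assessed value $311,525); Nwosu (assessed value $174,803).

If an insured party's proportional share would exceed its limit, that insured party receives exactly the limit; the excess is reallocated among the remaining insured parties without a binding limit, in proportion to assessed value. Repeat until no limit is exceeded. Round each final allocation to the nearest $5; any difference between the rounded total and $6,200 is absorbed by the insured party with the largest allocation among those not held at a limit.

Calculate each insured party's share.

Okafor: $2,300 | Dube: $2,500 | Nwosu: $1,400

Total assessed value = 1,157,116.
Proportional shares (ignoring caps): Okafor 3,594.18; Dube 1,669.20; Nwosu 936.62.
Held at cap: Okafor ($2,300); remaining pool $3,900 reallocated over remaining assessed value 486,328.
Remaining shares: Dube 2,498.21 → $2,500; Nwosu 1,401.79 → $1,400.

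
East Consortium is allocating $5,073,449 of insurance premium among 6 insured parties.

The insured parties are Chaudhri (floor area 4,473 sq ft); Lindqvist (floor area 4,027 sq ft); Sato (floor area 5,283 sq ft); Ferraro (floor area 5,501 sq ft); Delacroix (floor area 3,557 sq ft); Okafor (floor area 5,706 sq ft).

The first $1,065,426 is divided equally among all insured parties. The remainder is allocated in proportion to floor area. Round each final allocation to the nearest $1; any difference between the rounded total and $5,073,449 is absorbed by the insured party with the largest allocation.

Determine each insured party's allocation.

Chaudhri: $805,584; Lindqvist: $742,965; Sato: $919,309; Ferraro: $949,916; Delacroix: $676,977; Okafor: $978,698

First tranche $1,065,426 split equally: $177,571 each.
Remainder $4,008,023 by floor area (total 28,547): Chaudhri 628,012.99 → $628,013; Lindqvist 565,394.21 → $565,394; Sato 741,737.68 → $741,738; Ferraro 772,345.06 → $772,345; Delacroix 499,405.82 → $499,406; Okafor 801,127.24 → $801,127.
Totals: Chaudhri $177,571 + $628,013 = $805,584; Lindqvist $177,571 + $565,394 = $742,965; Sato $177,571 + $741,738 = $919,309; Ferraro $177,571 + $772,345 = $949,916; Delacroix $177,571 + $499,406 = $676,977; Okafor $177,571 + $801,127 = $978,698.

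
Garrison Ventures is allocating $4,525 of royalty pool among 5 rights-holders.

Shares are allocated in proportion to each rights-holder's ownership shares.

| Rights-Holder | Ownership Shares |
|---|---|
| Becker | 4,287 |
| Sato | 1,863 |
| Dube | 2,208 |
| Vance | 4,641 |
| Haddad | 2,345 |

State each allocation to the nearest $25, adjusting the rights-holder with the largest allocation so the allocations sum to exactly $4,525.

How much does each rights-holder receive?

Becker: $1,275; Sato: $550; Dube: $650; Vance: $1,350; Haddad: $700

Combined ownership shares = 15,344.
Proportional shares: Becker 4,287/15,344 × $4,525 = 1,264.25; Sato 1,863/15,344 × $4,525 = 549.41; Dube 2,208/15,344 × $4,525 = 651.15; Vance 4,641/15,344 × $4,525 = 1,368.65; Haddad 2,345/15,344 × $4,525 = 691.55.
After rounding ($25): Becker $1,275; Sato $550; Dube $650; Vance $1,375; Haddad $700. Sum = $4,550.
Difference $4,525 − $4,550 = −$25 applied to largest allocation (Vance): Vance becomes $1,350.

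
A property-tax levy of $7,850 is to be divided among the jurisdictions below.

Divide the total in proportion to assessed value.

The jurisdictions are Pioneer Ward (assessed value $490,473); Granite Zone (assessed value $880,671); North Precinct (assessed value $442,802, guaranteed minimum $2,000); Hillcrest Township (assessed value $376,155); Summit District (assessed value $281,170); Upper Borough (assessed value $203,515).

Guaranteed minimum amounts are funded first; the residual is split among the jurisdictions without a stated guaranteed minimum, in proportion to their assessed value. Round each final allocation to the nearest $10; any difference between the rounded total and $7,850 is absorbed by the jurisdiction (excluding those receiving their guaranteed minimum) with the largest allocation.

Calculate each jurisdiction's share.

Pioneer Ward: $1,290 · Granite Zone: $2,300 · North Precinct: $2,000 · Hillcrest Township: $990 · Summit District: $740 · Upper Borough: $530

Guaranteed amounts: North Precinct $2,000. Remaining pool $5,850.
Remaining pool split over remaining assessed value 2,231,984: Pioneer Ward 1,285.52 → $1,290; Granite Zone 2,308.23 → $2,310; Hillcrest Township 985.90 → $990; Summit District 736.94 → $740; Upper Borough 533.41 → $530.
Rounding difference −$10 applied to Granite Zone → $2,300.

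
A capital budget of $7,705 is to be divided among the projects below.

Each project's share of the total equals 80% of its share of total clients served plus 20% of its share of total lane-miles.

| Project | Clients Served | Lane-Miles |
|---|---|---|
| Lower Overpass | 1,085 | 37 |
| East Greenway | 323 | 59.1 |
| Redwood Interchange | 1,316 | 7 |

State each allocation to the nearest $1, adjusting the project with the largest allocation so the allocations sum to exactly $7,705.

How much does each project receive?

Lower Overpass: $3,008; East Greenway: $1,614; Redwood Interchange: $3,083

Totals — clients served 2,724, lane-miles 103.1.
Composite weights (80% clients served + 20% lane-miles): Lower Overpass 0.3904; East Greenway 0.2095; Redwood Interchange 0.4001.
Unrounded shares: Lower Overpass 3,008.22; East Greenway 1,614.25; Redwood Interchange 3,082.54.
At nearest $1: Lower Overpass $3,008; East Greenway $1,614; Redwood Interchange $3,083. Sum = $7,705.
Rounded total matches; no reconciliation needed.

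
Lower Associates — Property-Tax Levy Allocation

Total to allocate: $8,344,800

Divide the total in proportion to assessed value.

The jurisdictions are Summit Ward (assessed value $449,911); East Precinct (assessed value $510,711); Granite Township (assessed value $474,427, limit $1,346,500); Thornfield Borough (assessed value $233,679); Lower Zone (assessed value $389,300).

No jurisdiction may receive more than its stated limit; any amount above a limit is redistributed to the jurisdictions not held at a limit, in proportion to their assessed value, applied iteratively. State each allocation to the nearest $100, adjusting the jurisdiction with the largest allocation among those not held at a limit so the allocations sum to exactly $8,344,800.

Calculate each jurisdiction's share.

Summit Ward: $1,988,300 | East Precinct: $2,256,900 | Granite Township: $1,346,500 | Thornfield Borough: $1,032,700 | Lower Zone: $1,720,400

Sum of assessed value: 2,058,028.
Unconstrained shares: Summit Ward 1,824,279.02; East Precinct 2,070,808.15; Granite Township 1,923,685.41; Thornfield Borough 947,511.17; Lower Zone 1,578,516.25.
Held at cap: Granite Township ($1,346,500); remaining pool $6,998,300 reallocated over remaining assessed value 1,583,601.
Redistributed shares: Summit Ward 1,988,261.03 → $1,988,300; East Precinct 2,256,950.32 → $2,257,000; Thornfield Borough 1,032,681.68 → $1,032,700; Lower Zone 1,720,406.96 → $1,720,400.
Rounding difference −$100 applied to East Precinct → $2,256,900.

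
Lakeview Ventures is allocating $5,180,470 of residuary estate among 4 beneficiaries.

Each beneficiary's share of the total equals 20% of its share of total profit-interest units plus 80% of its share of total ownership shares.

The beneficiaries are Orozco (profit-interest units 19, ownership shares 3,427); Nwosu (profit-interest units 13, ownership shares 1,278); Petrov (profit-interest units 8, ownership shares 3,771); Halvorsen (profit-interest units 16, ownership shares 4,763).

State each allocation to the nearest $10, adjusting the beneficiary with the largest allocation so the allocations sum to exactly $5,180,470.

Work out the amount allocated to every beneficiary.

Orozco: $1,424,330 | Nwosu: $640,590 | Petrov: $1,328,500 | Halvorsen: $1,787,050

Totals — profit-interest units 56, ownership shares 13,239.
Blended shares (20% profit-interest units + 80% ownership shares): Orozco 0.2749; Nwosu 0.1237; Petrov 0.2564; Halvorsen 0.3450.
Raw shares: Orozco 1,424,330.18; Nwosu 640,590.75; Petrov 1,328,498.50; Halvorsen 1,787,050.57.
After rounding ($10): Orozco $1,424,330; Nwosu $640,590; Petrov $1,328,500; Halvorsen $1,787,050. Sum = $5,180,470.
No rounding difference to absorb.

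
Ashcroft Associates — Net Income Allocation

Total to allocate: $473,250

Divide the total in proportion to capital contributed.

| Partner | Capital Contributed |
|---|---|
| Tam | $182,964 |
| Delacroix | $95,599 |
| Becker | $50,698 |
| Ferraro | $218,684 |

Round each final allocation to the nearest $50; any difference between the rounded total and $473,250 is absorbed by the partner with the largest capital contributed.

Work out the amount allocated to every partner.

Tam: $158,000 | Delacroix: $82,550 | Becker: $43,800 | Ferraro: $188,900

Total capital contributed = 547,945.
Pro-rata amounts: Tam 182,964/547,945 × $473,250 = 158,022.64; Delacroix 95,599/547,945 × $473,250 = 82,567.09; Becker 50,698/547,945 × $473,250 = 43,786.93; Ferraro 218,684/547,945 × $473,250 = 188,873.34.
At nearest $50: Tam $158,000; Delacroix $82,550; Becker $43,800; Ferraro $188,850. Sum = $473,200.
Difference $473,250 − $473,200 = +$50 applied to largest capital contributed (Ferraro): Ferraro becomes $188,900.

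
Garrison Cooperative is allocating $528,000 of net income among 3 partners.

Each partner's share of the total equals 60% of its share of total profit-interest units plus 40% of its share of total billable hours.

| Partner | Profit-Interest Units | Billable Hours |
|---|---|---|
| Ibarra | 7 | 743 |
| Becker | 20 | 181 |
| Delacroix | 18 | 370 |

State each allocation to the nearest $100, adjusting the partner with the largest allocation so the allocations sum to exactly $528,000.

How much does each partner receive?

Ibarra: $170,500 | Becker: $170,300 | Delacroix: $187,200

Profit-interest units total 45; billable hours total 1,294.
Composite weights (60% profit-interest units + 40% billable hours): Ibarra 0.3230; Becker 0.3226; Delacroix 0.3544.
Unrounded shares: Ibarra 170,548.62; Becker 170,341.89; Delacroix 187,109.49.
At nearest $100: Ibarra $170,500; Becker $170,300; Delacroix $187,100. Sum = $527,900.
Difference $528,000 − $527,900 = +$100 applied to largest allocation (Delacroix): Delacroix becomes $187,200.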